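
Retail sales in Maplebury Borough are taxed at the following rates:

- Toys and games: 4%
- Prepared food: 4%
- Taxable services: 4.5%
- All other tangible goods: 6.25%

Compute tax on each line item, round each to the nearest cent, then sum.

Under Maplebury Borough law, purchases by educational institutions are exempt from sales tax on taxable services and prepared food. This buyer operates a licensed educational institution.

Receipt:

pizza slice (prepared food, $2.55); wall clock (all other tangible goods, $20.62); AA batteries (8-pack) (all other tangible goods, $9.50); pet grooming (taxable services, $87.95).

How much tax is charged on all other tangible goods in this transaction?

$1.88

Wall clock $20.62: all other tangible goods → 6.25% → $1.29
AA batteries (8-pack) $9.50: all other tangible goods → 6.25% → $0.59
Tax on all other tangible goods = $1.29 + $0.59 = $1.88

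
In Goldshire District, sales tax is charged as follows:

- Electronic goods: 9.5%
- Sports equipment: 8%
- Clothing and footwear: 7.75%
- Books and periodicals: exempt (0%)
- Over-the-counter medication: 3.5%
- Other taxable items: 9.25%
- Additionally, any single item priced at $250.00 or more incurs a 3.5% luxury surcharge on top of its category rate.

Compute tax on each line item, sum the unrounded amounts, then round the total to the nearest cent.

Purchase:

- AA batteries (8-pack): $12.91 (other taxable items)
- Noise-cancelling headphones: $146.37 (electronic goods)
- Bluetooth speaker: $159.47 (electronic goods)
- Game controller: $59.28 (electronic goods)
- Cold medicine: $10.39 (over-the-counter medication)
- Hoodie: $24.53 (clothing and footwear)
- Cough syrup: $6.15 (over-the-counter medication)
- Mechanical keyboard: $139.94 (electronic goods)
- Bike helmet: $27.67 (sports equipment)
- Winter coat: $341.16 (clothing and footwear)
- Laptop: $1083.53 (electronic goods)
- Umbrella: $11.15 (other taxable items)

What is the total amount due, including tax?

$2256.69

AA batteries (8-pack) $12.91: other taxable items → 9.25% → $1.194175
Noise-cancelling headphones $146.37: electronic goods → 9.5% → $13.90515
Bluetooth speaker $159.47: electronic goods → 9.5% → $15.14965
Game controller $59.28: electronic goods → 9.5% → $5.6316
Cold medicine $10.39: over-the-counter medication → 3.5% → $0.36365
Hoodie $24.53: clothing and footwear → 7.75% → $1.901075
Cough syrup $6.15: over-the-counter medication → 3.5% → $0.21525
Mechanical keyboard $139.94: electronic goods → 9.5% → $13.2943
Bike helmet $27.67: sports equipment → 8% → $2.2136
Winter coat $341.16: clothing and footwear → 7.75% + 3.5% surcharge = 11.25% → $38.3805
Laptop $1083.53: electronic goods → 9.5% + 3.5% surcharge = 13% → $140.8589
Umbrella $11.15: other taxable items → 9.25% → $1.031375
Subtotal = $2022.55; unrounded tax = $234.139225 → $234.14; total due = $2256.69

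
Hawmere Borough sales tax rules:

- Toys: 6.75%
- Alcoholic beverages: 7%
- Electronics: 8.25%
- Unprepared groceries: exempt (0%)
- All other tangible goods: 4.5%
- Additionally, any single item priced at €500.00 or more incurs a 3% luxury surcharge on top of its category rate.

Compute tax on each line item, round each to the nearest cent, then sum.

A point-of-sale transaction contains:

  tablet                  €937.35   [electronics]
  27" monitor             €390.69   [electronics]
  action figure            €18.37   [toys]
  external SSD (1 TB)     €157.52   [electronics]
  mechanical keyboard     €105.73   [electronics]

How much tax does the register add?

Tablet €937.35: electronics → 8.25% + 3% surcharge = 11.25% → €105.45
27" monitor €390.69: electronics → 8.25% → €32.23
Action figure €18.37: toys → 6.75% → €1.24
External SSD (1 TB) €157.52: electronics → 8.25% → €13.00
Mechanical keyboard €105.73: electronics → 8.25% → €8.72
Total tax = €105.45 + €32.23 + €1.24 + €13.00 + €8.72 = €160.64

€160.64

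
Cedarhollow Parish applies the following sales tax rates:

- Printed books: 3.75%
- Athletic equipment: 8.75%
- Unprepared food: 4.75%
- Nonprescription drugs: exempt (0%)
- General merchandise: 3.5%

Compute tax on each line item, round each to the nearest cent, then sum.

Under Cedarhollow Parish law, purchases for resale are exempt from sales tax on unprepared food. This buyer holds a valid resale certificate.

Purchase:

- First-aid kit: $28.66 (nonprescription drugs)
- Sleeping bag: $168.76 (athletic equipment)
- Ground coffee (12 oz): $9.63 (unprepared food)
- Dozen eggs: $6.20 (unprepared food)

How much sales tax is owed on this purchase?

$14.77

First-aid kit $28.66: nonprescription drugs → 0% → $0.00
Sleeping bag $168.76: athletic equipment → 8.75% → $14.77
Ground coffee (12 oz) $9.63: unprepared food, buyer-exempt → 0% → $0.00
Dozen eggs $6.20: unprepared food, buyer-exempt → 0% → $0.00
Total tax = $14.77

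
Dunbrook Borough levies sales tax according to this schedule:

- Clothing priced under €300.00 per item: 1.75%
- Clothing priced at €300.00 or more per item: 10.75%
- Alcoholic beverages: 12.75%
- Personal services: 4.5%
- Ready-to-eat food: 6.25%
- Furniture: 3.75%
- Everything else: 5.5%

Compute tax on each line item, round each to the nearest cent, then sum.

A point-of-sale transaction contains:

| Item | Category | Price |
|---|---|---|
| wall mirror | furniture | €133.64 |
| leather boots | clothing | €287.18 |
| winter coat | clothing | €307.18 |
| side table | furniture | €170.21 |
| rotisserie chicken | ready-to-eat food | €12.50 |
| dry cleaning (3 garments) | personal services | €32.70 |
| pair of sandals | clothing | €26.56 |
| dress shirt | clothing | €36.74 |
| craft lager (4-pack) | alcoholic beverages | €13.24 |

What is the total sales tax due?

€54.48

Wall mirror €133.64: furniture → 3.75% → €5.01
Leather boots €287.18: clothing, under €300.00 → 1.75% → €5.03
Winter coat €307.18: clothing, €300.00 or more → 10.75% → €33.02
Side table €170.21: furniture → 3.75% → €6.38
Rotisserie chicken €12.50: ready-to-eat food → 6.25% → €0.78
Dry cleaning (3 garments) €32.70: personal services → 4.5% → €1.47
Pair of sandals €26.56: clothing, under €300.00 → 1.75% → €0.46
Dress shirt €36.74: clothing, under €300.00 → 1.75% → €0.64
Craft lager (4-pack) €13.24: alcoholic beverages → 12.75% → €1.69
Total tax = €5.01 + €5.03 + €33.02 + €6.38 + €0.78 + €1.47 + €0.46 + €0.64 + €1.69 = €54.48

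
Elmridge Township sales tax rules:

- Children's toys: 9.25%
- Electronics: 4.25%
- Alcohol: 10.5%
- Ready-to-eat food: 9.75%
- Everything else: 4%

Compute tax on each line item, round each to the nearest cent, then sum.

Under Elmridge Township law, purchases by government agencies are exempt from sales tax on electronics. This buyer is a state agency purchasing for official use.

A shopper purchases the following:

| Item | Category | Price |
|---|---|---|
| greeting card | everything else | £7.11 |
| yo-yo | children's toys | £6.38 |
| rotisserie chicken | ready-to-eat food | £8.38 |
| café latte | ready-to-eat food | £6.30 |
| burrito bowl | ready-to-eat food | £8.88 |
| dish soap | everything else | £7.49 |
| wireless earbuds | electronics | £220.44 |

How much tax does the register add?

Greeting card £7.11: everything else → 4% → £0.28
Yo-yo £6.38: children's toys → 9.25% → £0.59
Rotisserie chicken £8.38: ready-to-eat food → 9.75% → £0.82
Café latte £6.30: ready-to-eat food → 9.75% → £0.61
Burrito bowl £8.88: ready-to-eat food → 9.75% → £0.87
Dish soap £7.49: everything else → 4% → £0.30
Wireless earbuds £220.44: electronics, buyer-exempt → 0% → £0.00
Total tax = £0.28 + £0.59 + £0.82 + £0.61 + £0.87 + £0.30 = £3.47

£3.47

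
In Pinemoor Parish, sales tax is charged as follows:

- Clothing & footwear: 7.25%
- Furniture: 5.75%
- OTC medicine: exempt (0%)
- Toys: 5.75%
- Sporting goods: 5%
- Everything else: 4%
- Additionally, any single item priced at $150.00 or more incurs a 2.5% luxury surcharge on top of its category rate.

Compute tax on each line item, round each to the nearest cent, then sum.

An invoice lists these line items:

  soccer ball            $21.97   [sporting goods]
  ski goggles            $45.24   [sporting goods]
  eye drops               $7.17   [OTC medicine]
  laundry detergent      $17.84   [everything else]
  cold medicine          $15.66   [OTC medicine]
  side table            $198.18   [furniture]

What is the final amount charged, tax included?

$326.48

Soccer ball $21.97: sporting goods → 5% → $1.10
Ski goggles $45.24: sporting goods → 5% → $2.26
Eye drops $7.17: OTC medicine → 0% → $0.00
Laundry detergent $17.84: everything else → 4% → $0.71
Cold medicine $15.66: OTC medicine → 0% → $0.00
Side table $198.18: furniture → 5.75% + 2.5% surcharge = 8.25% → $16.35
Subtotal = $306.06; tax = $20.42; total due = $326.48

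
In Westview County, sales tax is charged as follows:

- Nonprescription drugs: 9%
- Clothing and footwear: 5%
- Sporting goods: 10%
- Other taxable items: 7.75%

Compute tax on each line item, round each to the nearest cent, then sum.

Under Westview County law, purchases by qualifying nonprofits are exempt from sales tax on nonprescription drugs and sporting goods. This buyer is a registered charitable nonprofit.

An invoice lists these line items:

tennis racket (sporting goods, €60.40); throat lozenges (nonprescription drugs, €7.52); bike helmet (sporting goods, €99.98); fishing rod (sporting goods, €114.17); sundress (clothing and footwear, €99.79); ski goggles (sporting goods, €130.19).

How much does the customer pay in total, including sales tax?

Tennis racket €60.40: sporting goods, buyer-exempt → 0% → €0.00
Throat lozenges €7.52: nonprescription drugs, buyer-exempt → 0% → €0.00
Bike helmet €99.98: sporting goods, buyer-exempt → 0% → €0.00
Fishing rod €114.17: sporting goods, buyer-exempt → 0% → €0.00
Sundress €99.79: clothing and footwear → 5% → €4.99
Ski goggles €130.19: sporting goods, buyer-exempt → 0% → €0.00
Subtotal = €512.05; tax = €4.99; total due = €517.04

€517.04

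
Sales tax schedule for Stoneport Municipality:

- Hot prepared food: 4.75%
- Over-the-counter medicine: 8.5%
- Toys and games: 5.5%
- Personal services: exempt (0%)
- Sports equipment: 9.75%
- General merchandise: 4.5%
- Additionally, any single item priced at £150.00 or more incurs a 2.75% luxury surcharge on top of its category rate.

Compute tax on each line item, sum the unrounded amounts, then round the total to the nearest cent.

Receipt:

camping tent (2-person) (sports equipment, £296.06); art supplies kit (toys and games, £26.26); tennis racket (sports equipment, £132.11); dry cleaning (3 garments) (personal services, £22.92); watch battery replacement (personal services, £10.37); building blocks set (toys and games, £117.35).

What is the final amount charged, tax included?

Camping tent (2-person) £296.06: sports equipment → 9.75% + 2.75% surcharge = 12.5% → £37.0075
Art supplies kit £26.26: toys and games → 5.5% → £1.4443
Tennis racket £132.11: sports equipment → 9.75% → £12.880725
Dry cleaning (3 garments) £22.92: personal services → 0% → £0.00
Watch battery replacement £10.37: personal services → 0% → £0.00
Building blocks set £117.35: toys and games → 5.5% → £6.45425
Subtotal = £605.07; unrounded tax = £57.786775 → £57.79; total due = £662.86

£662.86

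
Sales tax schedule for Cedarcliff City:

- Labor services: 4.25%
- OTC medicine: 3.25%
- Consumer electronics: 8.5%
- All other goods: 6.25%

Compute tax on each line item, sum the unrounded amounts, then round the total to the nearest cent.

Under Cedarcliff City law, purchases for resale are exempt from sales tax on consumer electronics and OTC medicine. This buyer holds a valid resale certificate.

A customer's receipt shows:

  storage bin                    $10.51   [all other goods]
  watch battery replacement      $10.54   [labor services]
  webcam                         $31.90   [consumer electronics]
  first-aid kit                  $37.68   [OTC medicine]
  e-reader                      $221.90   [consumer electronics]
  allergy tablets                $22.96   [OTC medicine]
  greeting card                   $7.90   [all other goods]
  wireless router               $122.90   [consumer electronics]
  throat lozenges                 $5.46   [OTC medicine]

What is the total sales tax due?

$1.60

Storage bin $10.51: all other goods → 6.25% → $0.656875
Watch battery replacement $10.54: labor services → 4.25% → $0.44795
Webcam $31.90: consumer electronics, buyer-exempt → 0% → $0.00
First-aid kit $37.68: OTC medicine, buyer-exempt → 0% → $0.00
E-reader $221.90: consumer electronics, buyer-exempt → 0% → $0.00
Allergy tablets $22.96: OTC medicine, buyer-exempt → 0% → $0.00
Greeting card $7.90: all other goods → 6.25% → $0.49375
Wireless router $122.90: consumer electronics, buyer-exempt → 0% → $0.00
Throat lozenges $5.46: OTC medicine, buyer-exempt → 0% → $0.00
Unrounded tax sum = $1.598575 → $1.60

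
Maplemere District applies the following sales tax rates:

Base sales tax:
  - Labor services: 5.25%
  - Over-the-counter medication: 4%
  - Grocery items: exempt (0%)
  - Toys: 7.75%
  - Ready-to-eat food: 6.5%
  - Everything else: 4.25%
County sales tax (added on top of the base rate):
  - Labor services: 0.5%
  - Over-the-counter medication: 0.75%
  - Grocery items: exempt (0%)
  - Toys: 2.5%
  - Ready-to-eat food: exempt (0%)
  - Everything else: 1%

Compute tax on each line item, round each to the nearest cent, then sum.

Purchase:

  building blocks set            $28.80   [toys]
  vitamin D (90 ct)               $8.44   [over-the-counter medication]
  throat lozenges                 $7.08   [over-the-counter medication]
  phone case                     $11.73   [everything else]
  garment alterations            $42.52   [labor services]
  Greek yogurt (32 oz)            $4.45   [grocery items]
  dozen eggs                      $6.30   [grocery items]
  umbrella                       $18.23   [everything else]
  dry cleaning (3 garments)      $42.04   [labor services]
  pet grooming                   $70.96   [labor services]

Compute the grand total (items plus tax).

$254.76

Building blocks set $28.80: toys → 7.75% + 2.5% county = 10.25% → $2.95
Vitamin D (90 ct) $8.44: over-the-counter medication → 4% + 0.75% county = 4.75% → $0.40
Throat lozenges $7.08: over-the-counter medication → 4% + 0.75% county = 4.75% → $0.34
Phone case $11.73: everything else → 4.25% + 1% county = 5.25% → $0.62
Garment alterations $42.52: labor services → 5.25% + 0.5% county = 5.75% → $2.44
Greek yogurt (32 oz) $4.45: grocery items → 0% + 0% county = 0% → $0.00
Dozen eggs $6.30: grocery items → 0% + 0% county = 0% → $0.00
Umbrella $18.23: everything else → 4.25% + 1% county = 5.25% → $0.96
Dry cleaning (3 garments) $42.04: labor services → 5.25% + 0.5% county = 5.75% → $2.42
Pet grooming $70.96: labor services → 5.25% + 0.5% county = 5.75% → $4.08
Subtotal = $240.55; tax = $14.21; total due = $254.76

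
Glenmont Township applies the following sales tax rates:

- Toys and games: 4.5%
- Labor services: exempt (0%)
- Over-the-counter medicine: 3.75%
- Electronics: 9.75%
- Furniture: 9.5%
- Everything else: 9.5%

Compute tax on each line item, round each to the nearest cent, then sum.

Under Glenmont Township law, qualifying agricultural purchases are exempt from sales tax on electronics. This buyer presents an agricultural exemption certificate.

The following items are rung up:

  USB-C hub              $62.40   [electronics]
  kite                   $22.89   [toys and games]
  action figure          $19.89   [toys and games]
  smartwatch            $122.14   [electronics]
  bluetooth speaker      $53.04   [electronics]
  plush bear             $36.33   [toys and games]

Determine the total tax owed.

USB-C hub $62.40: electronics, buyer-exempt → 0% → $0.00
Kite $22.89: toys and games → 4.5% → $1.03
Action figure $19.89: toys and games → 4.5% → $0.90
Smartwatch $122.14: electronics, buyer-exempt → 0% → $0.00
Bluetooth speaker $53.04: electronics, buyer-exempt → 0% → $0.00
Plush bear $36.33: toys and games → 4.5% → $1.63
Total tax = $1.03 + $0.90 + $1.63 = $3.56

$3.56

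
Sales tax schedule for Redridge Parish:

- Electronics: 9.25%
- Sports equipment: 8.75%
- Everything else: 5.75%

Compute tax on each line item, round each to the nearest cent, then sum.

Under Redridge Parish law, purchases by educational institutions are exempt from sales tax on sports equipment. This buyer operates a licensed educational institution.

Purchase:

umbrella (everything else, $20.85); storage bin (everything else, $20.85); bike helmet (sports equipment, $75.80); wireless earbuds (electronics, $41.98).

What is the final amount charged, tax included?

Umbrella $20.85: everything else → 5.75% → $1.20
Storage bin $20.85: everything else → 5.75% → $1.20
Bike helmet $75.80: sports equipment, buyer-exempt → 0% → $0.00
Wireless earbuds $41.98: electronics → 9.25% → $3.88
Subtotal = $159.48; tax = $6.28; total due = $165.76

$165.76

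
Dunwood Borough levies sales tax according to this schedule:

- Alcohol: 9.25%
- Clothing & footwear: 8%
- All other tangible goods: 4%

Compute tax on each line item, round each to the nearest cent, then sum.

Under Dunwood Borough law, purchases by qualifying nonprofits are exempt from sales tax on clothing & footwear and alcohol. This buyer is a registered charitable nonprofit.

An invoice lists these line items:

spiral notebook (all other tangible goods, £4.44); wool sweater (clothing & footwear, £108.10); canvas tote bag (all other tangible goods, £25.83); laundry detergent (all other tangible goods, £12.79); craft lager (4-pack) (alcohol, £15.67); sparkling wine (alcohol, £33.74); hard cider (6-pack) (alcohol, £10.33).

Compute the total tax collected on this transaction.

£1.72

Spiral notebook £4.44: all other tangible goods → 4% → £0.18
Wool sweater £108.10: clothing & footwear, buyer-exempt → 0% → £0.00
Canvas tote bag £25.83: all other tangible goods → 4% → £1.03
Laundry detergent £12.79: all other tangible goods → 4% → £0.51
Craft lager (4-pack) £15.67: alcohol, buyer-exempt → 0% → £0.00
Sparkling wine £33.74: alcohol, buyer-exempt → 0% → £0.00
Hard cider (6-pack) £10.33: alcohol, buyer-exempt → 0% → £0.00
Total tax = £0.18 + £1.03 + £0.51 = £1.72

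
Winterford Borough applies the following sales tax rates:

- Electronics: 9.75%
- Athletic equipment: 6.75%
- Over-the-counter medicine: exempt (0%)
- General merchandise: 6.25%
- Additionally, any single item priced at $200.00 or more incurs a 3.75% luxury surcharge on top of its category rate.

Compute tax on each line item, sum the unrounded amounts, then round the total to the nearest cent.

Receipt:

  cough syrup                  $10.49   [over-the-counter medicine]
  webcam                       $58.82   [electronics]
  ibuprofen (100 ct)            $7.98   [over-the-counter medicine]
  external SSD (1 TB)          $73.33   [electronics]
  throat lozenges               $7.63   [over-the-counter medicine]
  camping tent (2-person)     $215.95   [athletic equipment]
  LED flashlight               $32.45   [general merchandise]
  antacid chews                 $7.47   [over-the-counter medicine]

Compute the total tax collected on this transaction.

$37.59

Cough syrup $10.49: over-the-counter medicine → 0% → $0.00
Webcam $58.82: electronics → 9.75% → $5.73495
Ibuprofen (100 ct) $7.98: over-the-counter medicine → 0% → $0.00
External SSD (1 TB) $73.33: electronics → 9.75% → $7.149675
Throat lozenges $7.63: over-the-counter medicine → 0% → $0.00
Camping tent (2-person) $215.95: athletic equipment → 6.75% + 3.75% surcharge = 10.5% → $22.67475
LED flashlight $32.45: general merchandise → 6.25% → $2.028125
Antacid chews $7.47: over-the-counter medicine → 0% → $0.00
Unrounded tax sum = $37.5875 → $37.59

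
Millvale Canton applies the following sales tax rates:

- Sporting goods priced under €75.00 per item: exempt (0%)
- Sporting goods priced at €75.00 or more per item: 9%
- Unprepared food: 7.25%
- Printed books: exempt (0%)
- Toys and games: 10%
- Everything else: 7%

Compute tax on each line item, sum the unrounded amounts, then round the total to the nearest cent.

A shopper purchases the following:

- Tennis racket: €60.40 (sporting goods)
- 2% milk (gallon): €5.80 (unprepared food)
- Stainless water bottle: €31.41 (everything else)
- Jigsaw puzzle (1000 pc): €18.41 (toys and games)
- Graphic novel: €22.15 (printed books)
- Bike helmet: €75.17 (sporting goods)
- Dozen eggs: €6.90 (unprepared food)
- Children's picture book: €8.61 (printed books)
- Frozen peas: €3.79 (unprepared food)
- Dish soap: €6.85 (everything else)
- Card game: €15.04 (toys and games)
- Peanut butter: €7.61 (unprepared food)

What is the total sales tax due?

€14.54

Tennis racket €60.40: sporting goods, under €75.00 → 0% → €0.00
2% milk (gallon) €5.80: unprepared food → 7.25% → €0.4205
Stainless water bottle €31.41: everything else → 7% → €2.1987
Jigsaw puzzle (1000 pc) €18.41: toys and games → 10% → €1.841
Graphic novel €22.15: printed books → 0% → €0.00
Bike helmet €75.17: sporting goods, €75.00 or more → 9% → €6.7653
Dozen eggs €6.90: unprepared food → 7.25% → €0.50025
Children's picture book €8.61: printed books → 0% → €0.00
Frozen peas €3.79: unprepared food → 7.25% → €0.274775
Dish soap €6.85: everything else → 7% → €0.4795
Card game €15.04: toys and games → 10% → €1.504
Peanut butter €7.61: unprepared food → 7.25% → €0.551725
Unrounded tax sum = €14.53575 → €14.54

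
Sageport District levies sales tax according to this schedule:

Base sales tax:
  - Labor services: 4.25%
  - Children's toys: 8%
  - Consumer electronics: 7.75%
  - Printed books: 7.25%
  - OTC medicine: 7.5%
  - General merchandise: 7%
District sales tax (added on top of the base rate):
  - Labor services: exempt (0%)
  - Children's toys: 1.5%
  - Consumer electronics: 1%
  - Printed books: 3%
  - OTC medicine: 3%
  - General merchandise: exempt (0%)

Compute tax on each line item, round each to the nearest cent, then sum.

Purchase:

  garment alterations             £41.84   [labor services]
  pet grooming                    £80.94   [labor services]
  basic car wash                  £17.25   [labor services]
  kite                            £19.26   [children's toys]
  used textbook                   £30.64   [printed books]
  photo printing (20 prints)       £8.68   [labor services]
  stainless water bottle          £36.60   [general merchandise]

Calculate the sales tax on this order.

£13.85

Garment alterations £41.84: labor services → 4.25% + 0% district = 4.25% → £1.78
Pet grooming £80.94: labor services → 4.25% + 0% district = 4.25% → £3.44
Basic car wash £17.25: labor services → 4.25% + 0% district = 4.25% → £0.73
Kite £19.26: children's toys → 8% + 1.5% district = 9.5% → £1.83
Used textbook £30.64: printed books → 7.25% + 3% district = 10.25% → £3.14
Photo printing (20 prints) £8.68: labor services → 4.25% + 0% district = 4.25% → £0.37
Stainless water bottle £36.60: general merchandise → 7% + 0% district = 7% → £2.56
Total tax = £1.78 + £3.44 + £0.73 + £1.83 + £3.14 + £0.37 + £2.56 = £13.85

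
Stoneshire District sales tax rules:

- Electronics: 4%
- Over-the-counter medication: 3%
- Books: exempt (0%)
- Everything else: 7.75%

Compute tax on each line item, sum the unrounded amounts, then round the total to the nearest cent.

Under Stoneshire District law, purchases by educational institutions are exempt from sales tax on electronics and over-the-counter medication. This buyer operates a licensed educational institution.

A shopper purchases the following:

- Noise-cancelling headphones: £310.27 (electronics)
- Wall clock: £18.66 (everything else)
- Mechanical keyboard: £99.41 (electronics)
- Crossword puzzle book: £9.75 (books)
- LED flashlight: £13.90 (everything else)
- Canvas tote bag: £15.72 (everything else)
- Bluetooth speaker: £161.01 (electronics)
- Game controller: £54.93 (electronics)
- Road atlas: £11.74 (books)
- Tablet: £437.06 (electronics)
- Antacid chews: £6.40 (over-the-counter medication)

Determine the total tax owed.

Noise-cancelling headphones £310.27: electronics, buyer-exempt → 0% → £0.00
Wall clock £18.66: everything else → 7.75% → £1.44615
Mechanical keyboard £99.41: electronics, buyer-exempt → 0% → £0.00
Crossword puzzle book £9.75: books → 0% → £0.00
LED flashlight £13.90: everything else → 7.75% → £1.07725
Canvas tote bag £15.72: everything else → 7.75% → £1.2183
Bluetooth speaker £161.01: electronics, buyer-exempt → 0% → £0.00
Game controller £54.93: electronics, buyer-exempt → 0% → £0.00
Road atlas £11.74: books → 0% → £0.00
Tablet £437.06: electronics, buyer-exempt → 0% → £0.00
Antacid chews £6.40: over-the-counter medication, buyer-exempt → 0% → £0.00
Unrounded tax sum = £3.7417 → £3.74

£3.74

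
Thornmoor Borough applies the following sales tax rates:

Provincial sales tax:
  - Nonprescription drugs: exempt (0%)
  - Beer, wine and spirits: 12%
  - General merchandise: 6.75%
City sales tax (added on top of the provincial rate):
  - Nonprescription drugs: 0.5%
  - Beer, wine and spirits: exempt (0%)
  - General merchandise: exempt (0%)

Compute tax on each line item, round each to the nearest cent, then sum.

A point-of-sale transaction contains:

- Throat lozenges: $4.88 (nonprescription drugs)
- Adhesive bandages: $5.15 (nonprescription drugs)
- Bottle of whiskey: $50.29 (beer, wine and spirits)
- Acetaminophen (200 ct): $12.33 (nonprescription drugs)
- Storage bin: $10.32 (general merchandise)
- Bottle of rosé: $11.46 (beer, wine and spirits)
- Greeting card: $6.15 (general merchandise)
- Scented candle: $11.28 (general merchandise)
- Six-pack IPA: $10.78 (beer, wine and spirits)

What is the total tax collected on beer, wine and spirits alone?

Bottle of whiskey $50.29: beer, wine and spirits → 12% + 0% city = 12% → $6.03
Bottle of rosé $11.46: beer, wine and spirits → 12% + 0% city = 12% → $1.38
Six-pack IPA $10.78: beer, wine and spirits → 12% + 0% city = 12% → $1.29
Tax on beer, wine and spirits = $6.03 + $1.38 + $1.29 = $8.70

$8.70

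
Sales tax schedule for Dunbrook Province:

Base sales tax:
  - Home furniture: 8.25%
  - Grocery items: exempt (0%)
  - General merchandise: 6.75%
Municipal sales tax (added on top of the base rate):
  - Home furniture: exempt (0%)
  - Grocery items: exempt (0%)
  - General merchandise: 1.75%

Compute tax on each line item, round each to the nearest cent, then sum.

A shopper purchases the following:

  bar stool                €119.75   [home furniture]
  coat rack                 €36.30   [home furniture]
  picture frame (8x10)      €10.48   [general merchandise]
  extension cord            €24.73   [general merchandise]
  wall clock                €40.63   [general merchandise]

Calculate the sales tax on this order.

Bar stool €119.75: home furniture → 8.25% + 0% municipal = 8.25% → €9.88
Coat rack €36.30: home furniture → 8.25% + 0% municipal = 8.25% → €2.99
Picture frame (8x10) €10.48: general merchandise → 6.75% + 1.75% municipal = 8.5% → €0.89
Extension cord €24.73: general merchandise → 6.75% + 1.75% municipal = 8.5% → €2.10
Wall clock €40.63: general merchandise → 6.75% + 1.75% municipal = 8.5% → €3.45
Total tax = €9.88 + €2.99 + €0.89 + €2.10 + €3.45 = €19.31

€19.31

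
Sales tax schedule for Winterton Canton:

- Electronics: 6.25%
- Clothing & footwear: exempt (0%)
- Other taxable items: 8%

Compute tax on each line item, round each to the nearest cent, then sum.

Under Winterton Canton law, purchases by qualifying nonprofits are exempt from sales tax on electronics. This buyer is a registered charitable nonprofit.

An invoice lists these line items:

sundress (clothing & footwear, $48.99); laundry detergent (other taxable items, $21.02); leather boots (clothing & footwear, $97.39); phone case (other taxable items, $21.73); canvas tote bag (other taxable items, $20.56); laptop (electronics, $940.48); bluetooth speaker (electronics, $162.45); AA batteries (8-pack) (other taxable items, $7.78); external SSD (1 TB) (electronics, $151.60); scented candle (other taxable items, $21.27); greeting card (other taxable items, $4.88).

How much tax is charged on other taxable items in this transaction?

$7.77

Laundry detergent $21.02: other taxable items → 8% → $1.68
Phone case $21.73: other taxable items → 8% → $1.74
Canvas tote bag $20.56: other taxable items → 8% → $1.64
AA batteries (8-pack) $7.78: other taxable items → 8% → $0.62
Scented candle $21.27: other taxable items → 8% → $1.70
Greeting card $4.88: other taxable items → 8% → $0.39
Tax on other taxable items = $1.68 + $1.74 + $1.64 + $0.62 + $1.70 + $0.39 = $7.77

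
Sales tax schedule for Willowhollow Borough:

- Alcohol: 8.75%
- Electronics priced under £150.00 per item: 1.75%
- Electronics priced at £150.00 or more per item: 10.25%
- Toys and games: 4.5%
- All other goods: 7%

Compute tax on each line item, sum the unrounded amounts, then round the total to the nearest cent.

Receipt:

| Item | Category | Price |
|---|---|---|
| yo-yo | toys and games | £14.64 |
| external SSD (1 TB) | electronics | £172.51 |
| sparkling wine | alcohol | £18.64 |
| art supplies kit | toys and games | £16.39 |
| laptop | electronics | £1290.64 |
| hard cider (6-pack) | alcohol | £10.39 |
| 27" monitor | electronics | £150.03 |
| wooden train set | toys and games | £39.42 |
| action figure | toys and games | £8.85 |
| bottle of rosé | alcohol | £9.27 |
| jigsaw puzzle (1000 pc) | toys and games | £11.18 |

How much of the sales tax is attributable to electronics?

External SSD (1 TB) £172.51: electronics, £150.00 or more → 10.25% → £17.682275
Laptop £1290.64: electronics, £150.00 or more → 10.25% → £132.2906
27" monitor £150.03: electronics, £150.00 or more → 10.25% → £15.378075
Tax on electronics: unrounded sum = £165.35095 → £165.35

£165.35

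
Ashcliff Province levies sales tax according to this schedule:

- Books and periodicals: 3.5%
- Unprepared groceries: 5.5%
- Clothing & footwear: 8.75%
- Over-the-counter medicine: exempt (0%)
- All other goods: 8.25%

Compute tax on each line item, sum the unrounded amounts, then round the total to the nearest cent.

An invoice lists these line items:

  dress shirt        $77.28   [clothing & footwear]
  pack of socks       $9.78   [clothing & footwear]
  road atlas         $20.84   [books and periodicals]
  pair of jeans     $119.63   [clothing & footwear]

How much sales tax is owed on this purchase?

Dress shirt $77.28: clothing & footwear → 8.75% → $6.762
Pack of socks $9.78: clothing & footwear → 8.75% → $0.85575
Road atlas $20.84: books and periodicals → 3.5% → $0.7294
Pair of jeans $119.63: clothing & footwear → 8.75% → $10.467625
Unrounded tax sum = $18.814775 → $18.81

$18.81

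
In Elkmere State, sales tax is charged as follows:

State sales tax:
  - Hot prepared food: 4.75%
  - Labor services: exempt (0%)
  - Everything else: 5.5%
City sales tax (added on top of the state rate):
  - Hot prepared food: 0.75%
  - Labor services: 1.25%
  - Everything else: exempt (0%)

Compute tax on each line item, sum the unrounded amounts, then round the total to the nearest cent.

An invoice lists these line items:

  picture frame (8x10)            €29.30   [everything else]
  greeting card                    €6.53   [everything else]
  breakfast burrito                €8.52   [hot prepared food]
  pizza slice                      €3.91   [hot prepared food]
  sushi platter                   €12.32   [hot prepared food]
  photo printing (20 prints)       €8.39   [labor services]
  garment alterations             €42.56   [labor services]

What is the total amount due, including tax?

€115.50

Picture frame (8x10) €29.30: everything else → 5.5% + 0% city = 5.5% → €1.6115
Greeting card €6.53: everything else → 5.5% + 0% city = 5.5% → €0.35915
Breakfast burrito €8.52: hot prepared food → 4.75% + 0.75% city = 5.5% → €0.4686
Pizza slice €3.91: hot prepared food → 4.75% + 0.75% city = 5.5% → €0.21505
Sushi platter €12.32: hot prepared food → 4.75% + 0.75% city = 5.5% → €0.6776
Photo printing (20 prints) €8.39: labor services → 0% + 1.25% city = 1.25% → €0.104875
Garment alterations €42.56: labor services → 0% + 1.25% city = 1.25% → €0.532
Subtotal = €111.53; unrounded tax = €3.968775 → €3.97; total due = €115.50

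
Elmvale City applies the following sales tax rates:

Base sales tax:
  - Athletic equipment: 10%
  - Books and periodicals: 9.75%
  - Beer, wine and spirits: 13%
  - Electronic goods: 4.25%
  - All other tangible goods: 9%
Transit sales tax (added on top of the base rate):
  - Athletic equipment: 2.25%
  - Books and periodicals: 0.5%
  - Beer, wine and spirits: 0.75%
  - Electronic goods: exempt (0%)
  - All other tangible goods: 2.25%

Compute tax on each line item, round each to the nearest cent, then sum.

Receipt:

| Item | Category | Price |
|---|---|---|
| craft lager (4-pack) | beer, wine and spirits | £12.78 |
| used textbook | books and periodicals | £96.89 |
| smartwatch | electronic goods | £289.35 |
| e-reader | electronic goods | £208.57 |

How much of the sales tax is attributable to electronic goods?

£21.16

Smartwatch £289.35: electronic goods → 4.25% + 0% transit = 4.25% → £12.30
E-reader £208.57: electronic goods → 4.25% + 0% transit = 4.25% → £8.86
Tax on electronic goods = £12.30 + £8.86 = £21.16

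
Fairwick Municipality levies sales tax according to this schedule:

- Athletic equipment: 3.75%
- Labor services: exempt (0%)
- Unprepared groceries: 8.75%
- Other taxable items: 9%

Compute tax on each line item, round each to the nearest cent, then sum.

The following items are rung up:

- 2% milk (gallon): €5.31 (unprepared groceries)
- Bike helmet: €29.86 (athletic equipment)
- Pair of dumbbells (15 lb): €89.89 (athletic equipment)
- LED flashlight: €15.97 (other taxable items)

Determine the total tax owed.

€6.39

2% milk (gallon) €5.31: unprepared groceries → 8.75% → €0.46
Bike helmet €29.86: athletic equipment → 3.75% → €1.12
Pair of dumbbells (15 lb) €89.89: athletic equipment → 3.75% → €3.37
LED flashlight €15.97: other taxable items → 9% → €1.44
Total tax = €0.46 + €1.12 + €3.37 + €1.44 = €6.39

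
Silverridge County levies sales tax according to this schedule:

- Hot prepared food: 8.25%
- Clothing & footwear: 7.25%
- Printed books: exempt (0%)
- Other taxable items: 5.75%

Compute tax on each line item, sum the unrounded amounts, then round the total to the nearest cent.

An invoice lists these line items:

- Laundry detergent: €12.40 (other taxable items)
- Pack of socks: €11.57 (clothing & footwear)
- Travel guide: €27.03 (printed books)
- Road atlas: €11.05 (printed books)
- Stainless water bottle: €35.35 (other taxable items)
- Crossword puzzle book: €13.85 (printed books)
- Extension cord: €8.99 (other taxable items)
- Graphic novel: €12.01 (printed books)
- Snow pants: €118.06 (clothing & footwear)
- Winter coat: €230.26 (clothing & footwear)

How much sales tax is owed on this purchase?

€29.35

Laundry detergent €12.40: other taxable items → 5.75% → €0.713
Pack of socks €11.57: clothing & footwear → 7.25% → €0.838825
Travel guide €27.03: printed books → 0% → €0.00
Road atlas €11.05: printed books → 0% → €0.00
Stainless water bottle €35.35: other taxable items → 5.75% → €2.032625
Crossword puzzle book €13.85: printed books → 0% → €0.00
Extension cord €8.99: other taxable items → 5.75% → €0.516925
Graphic novel €12.01: printed books → 0% → €0.00
Snow pants €118.06: clothing & footwear → 7.25% → €8.55935
Winter coat €230.26: clothing & footwear → 7.25% → €16.69385
Unrounded tax sum = €29.354575 → €29.35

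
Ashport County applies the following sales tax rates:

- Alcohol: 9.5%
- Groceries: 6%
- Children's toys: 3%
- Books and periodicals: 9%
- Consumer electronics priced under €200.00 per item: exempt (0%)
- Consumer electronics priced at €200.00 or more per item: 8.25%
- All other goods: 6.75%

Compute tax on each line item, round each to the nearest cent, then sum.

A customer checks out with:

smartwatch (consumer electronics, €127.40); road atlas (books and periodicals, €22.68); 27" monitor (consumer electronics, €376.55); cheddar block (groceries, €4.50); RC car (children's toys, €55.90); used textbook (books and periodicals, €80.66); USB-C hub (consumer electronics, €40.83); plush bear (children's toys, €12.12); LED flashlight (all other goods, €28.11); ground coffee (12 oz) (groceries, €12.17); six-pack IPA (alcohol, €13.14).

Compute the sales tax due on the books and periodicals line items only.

€9.30

Road atlas €22.68: books and periodicals → 9% → €2.04
Used textbook €80.66: books and periodicals → 9% → €7.26
Tax on books and periodicals = €2.04 + €7.26 = €9.30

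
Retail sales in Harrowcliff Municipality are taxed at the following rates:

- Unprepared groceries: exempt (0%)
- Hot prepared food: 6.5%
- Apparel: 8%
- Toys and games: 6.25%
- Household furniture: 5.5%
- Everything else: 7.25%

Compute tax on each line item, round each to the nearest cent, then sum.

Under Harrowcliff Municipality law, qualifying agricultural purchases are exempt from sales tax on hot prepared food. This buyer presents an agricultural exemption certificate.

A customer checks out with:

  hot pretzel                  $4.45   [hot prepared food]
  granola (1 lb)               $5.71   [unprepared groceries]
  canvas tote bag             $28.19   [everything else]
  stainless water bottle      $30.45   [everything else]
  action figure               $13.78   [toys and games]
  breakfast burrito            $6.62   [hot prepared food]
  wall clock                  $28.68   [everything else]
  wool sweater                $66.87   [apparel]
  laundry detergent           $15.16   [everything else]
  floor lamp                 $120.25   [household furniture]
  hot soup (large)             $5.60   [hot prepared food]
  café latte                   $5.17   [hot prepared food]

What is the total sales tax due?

Hot pretzel $4.45: hot prepared food, buyer-exempt → 0% → $0.00
Granola (1 lb) $5.71: unprepared groceries → 0% → $0.00
Canvas tote bag $28.19: everything else → 7.25% → $2.04
Stainless water bottle $30.45: everything else → 7.25% → $2.21
Action figure $13.78: toys and games → 6.25% → $0.86
Breakfast burrito $6.62: hot prepared food, buyer-exempt → 0% → $0.00
Wall clock $28.68: everything else → 7.25% → $2.08
Wool sweater $66.87: apparel → 8% → $5.35
Laundry detergent $15.16: everything else → 7.25% → $1.10
Floor lamp $120.25: household furniture → 5.5% → $6.61
Hot soup (large) $5.60: hot prepared food, buyer-exempt → 0% → $0.00
Café latte $5.17: hot prepared food, buyer-exempt → 0% → $0.00
Total tax = $2.04 + $2.21 + $0.86 + $2.08 + $5.35 + $1.10 + $6.61 = $20.25

$20.25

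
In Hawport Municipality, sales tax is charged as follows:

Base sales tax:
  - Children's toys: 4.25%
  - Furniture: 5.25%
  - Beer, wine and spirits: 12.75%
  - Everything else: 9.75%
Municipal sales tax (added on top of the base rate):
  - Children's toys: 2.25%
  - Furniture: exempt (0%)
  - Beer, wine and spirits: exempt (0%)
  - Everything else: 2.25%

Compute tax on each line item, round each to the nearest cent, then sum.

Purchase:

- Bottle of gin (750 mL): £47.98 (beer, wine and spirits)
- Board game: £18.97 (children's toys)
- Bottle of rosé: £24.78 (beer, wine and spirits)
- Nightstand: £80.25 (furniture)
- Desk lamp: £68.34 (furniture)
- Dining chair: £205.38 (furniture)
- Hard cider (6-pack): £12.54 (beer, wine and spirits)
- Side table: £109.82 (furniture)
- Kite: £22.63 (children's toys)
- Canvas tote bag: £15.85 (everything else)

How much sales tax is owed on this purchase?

£39.83

Bottle of gin (750 mL) £47.98: beer, wine and spirits → 12.75% + 0% municipal = 12.75% → £6.12
Board game £18.97: children's toys → 4.25% + 2.25% municipal = 6.5% → £1.23
Bottle of rosé £24.78: beer, wine and spirits → 12.75% + 0% municipal = 12.75% → £3.16
Nightstand £80.25: furniture → 5.25% + 0% municipal = 5.25% → £4.21
Desk lamp £68.34: furniture → 5.25% + 0% municipal = 5.25% → £3.59
Dining chair £205.38: furniture → 5.25% + 0% municipal = 5.25% → £10.78
Hard cider (6-pack) £12.54: beer, wine and spirits → 12.75% + 0% municipal = 12.75% → £1.60
Side table £109.82: furniture → 5.25% + 0% municipal = 5.25% → £5.77
Kite £22.63: children's toys → 4.25% + 2.25% municipal = 6.5% → £1.47
Canvas tote bag £15.85: everything else → 9.75% + 2.25% municipal = 12% → £1.90
Total tax = £6.12 + £1.23 + £3.16 + £4.21 + £3.59 + £10.78 + £1.60 + £5.77 + £1.47 + £1.90 = £39.83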